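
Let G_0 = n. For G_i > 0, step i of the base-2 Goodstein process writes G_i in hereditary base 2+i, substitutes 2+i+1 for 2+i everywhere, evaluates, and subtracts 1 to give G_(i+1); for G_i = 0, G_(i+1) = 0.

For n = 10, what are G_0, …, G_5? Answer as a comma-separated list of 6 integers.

10, 83, 1025, 15625, 279935, 4215754

i=0: 10 = 2^(2 + 1) + 2 (b=2); 2→3: 3^(3 + 1) + 3 = 84; 84−1 = 83
i=1: 83 = 3^(3 + 1) + 2 (b=3); 3→4: 4^(4 + 1) + 2 = 1026; 1026−1 = 1025
i=2: 1025 = 4^(4 + 1) + 1 (b=4); 4→5: 5^(5 + 1) + 1 = 15626; 15626−1 = 15625
i=3: 15625 = 5^(5 + 1) (b=5); 5→6: 6^(6 + 1) = 279936; 279936−1 = 279935
i=4: 279935 = 5·6^6 + 5·6^5 + 5·6^4 + 5·6^3 + 5·6^2 + 5·6 + 5 (b=6); 6→7: 5·7^7 + 5·7^5 + 5·7^4 + 5·7^3 + 5·7^2 + 5·7 + 5 = 4215755; 4215755−1 = 4215754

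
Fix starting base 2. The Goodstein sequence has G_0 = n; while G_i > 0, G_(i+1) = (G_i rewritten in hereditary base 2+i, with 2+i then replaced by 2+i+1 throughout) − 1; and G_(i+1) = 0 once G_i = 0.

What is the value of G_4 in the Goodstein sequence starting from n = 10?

279935

step 0: 10 = 2^(2 + 1) + 2; sub 3 for 2: 3^(3 + 1) + 3; = 84; G_1 = 84−1 = 83
step 1: 83 = 3^(3 + 1) + 2; sub 4 for 3: 4^(4 + 1) + 2; = 1026; G_2 = 1026−1 = 1025
step 2: 1025 = 4^(4 + 1) + 1; sub 5 for 4: 5^(5 + 1) + 1; = 15626; G_3 = 15626−1 = 15625
step 3: 15625 = 5^(5 + 1); sub 6 for 5: 6^(6 + 1); = 279936; G_4 = 279936−1 = 279935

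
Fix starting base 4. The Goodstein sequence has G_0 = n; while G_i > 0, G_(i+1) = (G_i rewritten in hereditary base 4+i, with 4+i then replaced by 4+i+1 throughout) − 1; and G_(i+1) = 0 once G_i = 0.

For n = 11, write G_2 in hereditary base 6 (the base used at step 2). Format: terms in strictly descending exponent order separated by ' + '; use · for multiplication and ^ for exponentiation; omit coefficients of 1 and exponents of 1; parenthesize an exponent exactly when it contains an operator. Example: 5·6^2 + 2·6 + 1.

G_0=11  [base 4] 2·4 + 3  →[4↦5]→  2·5 + 3 = 13  −1 ⇒ G_1=12
G_1=12  [base 5] 2·5 + 2  →[5↦6]→  2·6 + 2 = 14  −1 ⇒ G_2=13
G_2=13  [base 6] 2·6 + 1  →[6↦7]→  2·7 + 1 = 15  −1 ⇒ G_3=14

2·6 + 1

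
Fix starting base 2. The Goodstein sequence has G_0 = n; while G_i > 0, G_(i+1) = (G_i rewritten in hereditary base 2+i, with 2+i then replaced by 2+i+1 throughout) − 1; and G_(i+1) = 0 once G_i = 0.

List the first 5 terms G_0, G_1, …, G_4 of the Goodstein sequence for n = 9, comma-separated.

9, 81, 1023, 9842, 140743

base 2: 9 = 2^(2 + 1) + 1; at 3: 3^(3 + 1) + 1 = 82; next = 81
base 3: 81 = 3^(3 + 1); at 4: 4^(4 + 1) = 1024; next = 1023
base 4: 1023 = 3·4^4 + 3·4^3 + 3·4^2 + 3·4 + 3; at 5: 3·5^5 + 3·5^3 + 3·5^2 + 3·5 + 3 = 9843; next = 9842
base 5: 9842 = 3·5^5 + 3·5^3 + 3·5^2 + 3·5 + 2; at 6: 3·6^6 + 3·6^3 + 3·6^2 + 3·6 + 2 = 140744; next = 140743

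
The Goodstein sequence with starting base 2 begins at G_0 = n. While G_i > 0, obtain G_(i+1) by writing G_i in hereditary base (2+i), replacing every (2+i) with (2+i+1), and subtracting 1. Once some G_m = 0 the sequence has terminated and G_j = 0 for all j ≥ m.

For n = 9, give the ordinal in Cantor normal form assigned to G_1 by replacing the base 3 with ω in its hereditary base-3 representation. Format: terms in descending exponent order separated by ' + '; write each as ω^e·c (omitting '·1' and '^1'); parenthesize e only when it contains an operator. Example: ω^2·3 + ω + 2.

G_0=9  [base 2] 2^(2 + 1) + 1  →[2↦3]→  3^(3 + 1) + 1 = 82  −1 ⇒ G_1=81
G_1=81  [base 3] 3^(3 + 1)  →[3↦4]→  4^(4 + 1) = 1024  −1 ⇒ G_2=1023

ω^(ω + 1)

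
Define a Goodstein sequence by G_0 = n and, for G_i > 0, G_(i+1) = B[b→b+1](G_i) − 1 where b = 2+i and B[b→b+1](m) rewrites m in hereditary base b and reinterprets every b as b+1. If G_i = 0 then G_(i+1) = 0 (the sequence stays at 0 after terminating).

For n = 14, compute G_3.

18750

(0) 14|_2 = 2^(2 + 1) + 2^2 + 2 ↦ 3^(3 + 1) + 3^3 + 3|_3 = 111 ⇒ 110
(1) 110|_3 = 3^(3 + 1) + 3^3 + 2 ↦ 4^(4 + 1) + 4^4 + 2|_4 = 1282 ⇒ 1281
(2) 1281|_4 = 4^(4 + 1) + 4^4 + 1 ↦ 5^(5 + 1) + 5^5 + 1|_5 = 18751 ⇒ 18750
(3) 18750|_5 = 5^(5 + 1) + 5^5 ↦ 6^(6 + 1) + 6^6|_6 = 326592 ⇒ 326591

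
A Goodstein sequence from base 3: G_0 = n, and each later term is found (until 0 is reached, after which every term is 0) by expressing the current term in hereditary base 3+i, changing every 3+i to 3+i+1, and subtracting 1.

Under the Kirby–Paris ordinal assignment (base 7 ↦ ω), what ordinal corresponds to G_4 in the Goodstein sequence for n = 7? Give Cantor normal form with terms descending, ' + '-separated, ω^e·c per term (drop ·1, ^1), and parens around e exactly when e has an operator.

[0] 7 ≡ 2·3 + 1 (base 3). Lift 4: 9. −1: 8.
[1] 8 ≡ 2·4 (base 4). Lift 5: 10. −1: 9.
[2] 9 ≡ 5 + 4 (base 5). Lift 6: 10. −1: 9.
[3] 9 ≡ 6 + 3 (base 6). Lift 7: 10. −1: 9.
[4] 9 ≡ 7 + 2 (base 7). Lift 8: 10. −1: 9.

ω + 2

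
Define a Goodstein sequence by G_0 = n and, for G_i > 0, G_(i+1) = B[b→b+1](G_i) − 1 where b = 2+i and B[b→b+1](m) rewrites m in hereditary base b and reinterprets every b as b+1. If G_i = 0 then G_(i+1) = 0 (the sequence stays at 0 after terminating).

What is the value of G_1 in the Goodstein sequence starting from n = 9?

(0) 9|_2 = 2^(2 + 1) + 1 ↦ 3^(3 + 1) + 1|_3 = 82 ⇒ 81
(1) 81|_3 = 3^(3 + 1) ↦ 4^(4 + 1)|_4 = 1024 ⇒ 1023

81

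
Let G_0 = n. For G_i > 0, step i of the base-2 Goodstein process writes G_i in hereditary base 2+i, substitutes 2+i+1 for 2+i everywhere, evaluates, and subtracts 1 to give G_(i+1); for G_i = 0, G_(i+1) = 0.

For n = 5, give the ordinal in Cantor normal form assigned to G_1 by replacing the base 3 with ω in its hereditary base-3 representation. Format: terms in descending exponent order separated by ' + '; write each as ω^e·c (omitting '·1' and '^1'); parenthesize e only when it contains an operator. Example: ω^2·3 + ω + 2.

ω^ω

i=0: 5 = 2^2 + 1 (b=2); 2→3: 3^3 + 1 = 28; 28−1 = 27
i=1: 27 = 3^3 (b=3); 3→4: 4^4 = 256; 256−1 = 255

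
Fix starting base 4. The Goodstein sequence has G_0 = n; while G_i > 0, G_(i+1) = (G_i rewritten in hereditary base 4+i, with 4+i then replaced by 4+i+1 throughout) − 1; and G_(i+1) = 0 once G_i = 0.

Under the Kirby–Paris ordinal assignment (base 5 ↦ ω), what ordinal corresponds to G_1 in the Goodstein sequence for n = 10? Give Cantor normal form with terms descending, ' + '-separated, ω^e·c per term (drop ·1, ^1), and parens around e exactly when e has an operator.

ω·2 + 1

base 4: 10 = 2·4 + 2; at 5: 2·5 + 2 = 12; next = 11
base 5: 11 = 2·5 + 1; at 6: 2·6 + 1 = 13; next = 12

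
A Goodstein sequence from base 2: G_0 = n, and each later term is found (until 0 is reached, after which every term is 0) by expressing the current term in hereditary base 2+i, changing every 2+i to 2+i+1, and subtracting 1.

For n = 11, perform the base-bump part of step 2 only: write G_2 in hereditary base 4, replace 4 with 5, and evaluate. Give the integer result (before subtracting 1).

15628

[0] 11 ≡ 2^(2 + 1) + 2 + 1 (base 2). Lift 3: 85. −1: 84.
[1] 84 ≡ 3^(3 + 1) + 3 (base 3). Lift 4: 1028. −1: 1027.
[2] 1027 ≡ 4^(4 + 1) + 3 (base 4). Lift 5: 15628. −1: 15627.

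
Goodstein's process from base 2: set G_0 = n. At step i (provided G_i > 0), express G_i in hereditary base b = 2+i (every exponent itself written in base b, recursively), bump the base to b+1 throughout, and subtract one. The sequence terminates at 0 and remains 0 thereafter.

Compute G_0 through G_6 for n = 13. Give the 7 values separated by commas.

13, 108, 1279, 16092, 280711, 5765998, 134219479

G_0 = 13. HB_2(13) = 2^(2 + 1) + 2^2 + 1. Bump = 109. G_1 = 108.
G_1 = 108. HB_3(108) = 3^(3 + 1) + 3^3. Bump = 1280. G_2 = 1279.
G_2 = 1279. HB_4(1279) = 4^(4 + 1) + 3·4^3 + 3·4^2 + 3·4 + 3. Bump = 16093. G_3 = 16092.
G_3 = 16092. HB_5(16092) = 5^(5 + 1) + 3·5^3 + 3·5^2 + 3·5 + 2. Bump = 280712. G_4 = 280711.
G_4 = 280711. HB_6(280711) = 6^(6 + 1) + 3·6^3 + 3·6^2 + 3·6 + 1. Bump = 5765999. G_5 = 5765998.
G_5 = 5765998. HB_7(5765998) = 7^(7 + 1) + 3·7^3 + 3·7^2 + 3·7. Bump = 134219480. G_6 = 134219479.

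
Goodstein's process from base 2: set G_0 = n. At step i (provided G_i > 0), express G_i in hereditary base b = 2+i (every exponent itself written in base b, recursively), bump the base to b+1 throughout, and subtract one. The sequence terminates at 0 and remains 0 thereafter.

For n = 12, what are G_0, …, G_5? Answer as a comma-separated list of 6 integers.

12 —HB2→ 2^(2 + 1) + 2^2 —bump→ 3^(3 + 1) + 3^3 = 108 —(−1)→ 107
107 —HB3→ 3^(3 + 1) + 2·3^2 + 2·3 + 2 —bump→ 4^(4 + 1) + 2·4^2 + 2·4 + 2 = 1066 —(−1)→ 1065
1065 —HB4→ 4^(4 + 1) + 2·4^2 + 2·4 + 1 —bump→ 5^(5 + 1) + 2·5^2 + 2·5 + 1 = 15686 —(−1)→ 15685
15685 —HB5→ 5^(5 + 1) + 2·5^2 + 2·5 —bump→ 6^(6 + 1) + 2·6^2 + 2·6 = 280020 —(−1)→ 280019
280019 —HB6→ 6^(6 + 1) + 2·6^2 + 6 + 5 —bump→ 7^(7 + 1) + 2·7^2 + 7 + 5 = 5764911 —(−1)→ 5764910

12, 107, 1065, 15685, 280019, 5764910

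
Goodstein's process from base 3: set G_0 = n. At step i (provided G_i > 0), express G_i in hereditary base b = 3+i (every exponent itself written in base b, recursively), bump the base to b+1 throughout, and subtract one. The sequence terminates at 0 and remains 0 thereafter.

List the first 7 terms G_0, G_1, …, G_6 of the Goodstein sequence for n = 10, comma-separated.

10, 16, 24, 27, 30, 33, 36

G_0=10  [base 3] 3^2 + 1  →[3↦4]→  4^2 + 1 = 17  −1 ⇒ G_1=16
G_1=16  [base 4] 4^2  →[4↦5]→  5^2 = 25  −1 ⇒ G_2=24
G_2=24  [base 5] 4·5 + 4  →[5↦6]→  4·6 + 4 = 28  −1 ⇒ G_3=27
G_3=27  [base 6] 4·6 + 3  →[6↦7]→  4·7 + 3 = 31  −1 ⇒ G_4=30
G_4=30  [base 7] 4·7 + 2  →[7↦8]→  4·8 + 2 = 34  −1 ⇒ G_5=33
G_5=33  [base 8] 4·8 + 1  →[8↦9]→  4·9 + 1 = 37  −1 ⇒ G_6=36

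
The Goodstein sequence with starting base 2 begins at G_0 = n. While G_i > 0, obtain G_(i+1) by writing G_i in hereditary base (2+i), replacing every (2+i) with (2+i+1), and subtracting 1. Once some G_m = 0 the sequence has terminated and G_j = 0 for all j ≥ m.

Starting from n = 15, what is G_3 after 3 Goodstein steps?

18752

[0] 15 ≡ 2^(2 + 1) + 2^2 + 2 + 1 (base 2). Lift 3: 112. −1: 111.
[1] 111 ≡ 3^(3 + 1) + 3^3 + 3 (base 3). Lift 4: 1284. −1: 1283.
[2] 1283 ≡ 4^(4 + 1) + 4^4 + 3 (base 4). Lift 5: 18753. −1: 18752.
[3] 18752 ≡ 5^(5 + 1) + 5^5 + 2 (base 5). Lift 6: 326594. −1: 326593.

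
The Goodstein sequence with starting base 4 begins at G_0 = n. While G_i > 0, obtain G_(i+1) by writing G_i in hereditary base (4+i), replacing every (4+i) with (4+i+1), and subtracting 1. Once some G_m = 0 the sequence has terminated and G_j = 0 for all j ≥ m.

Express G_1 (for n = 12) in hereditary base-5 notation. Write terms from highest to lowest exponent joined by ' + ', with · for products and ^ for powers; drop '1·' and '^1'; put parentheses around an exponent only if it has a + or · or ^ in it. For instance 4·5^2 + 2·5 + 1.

2·5 + 4

base 4: 12 = 3·4; at 5: 3·5 = 15; next = 14
base 5: 14 = 2·5 + 4; at 6: 2·6 + 4 = 16; next = 15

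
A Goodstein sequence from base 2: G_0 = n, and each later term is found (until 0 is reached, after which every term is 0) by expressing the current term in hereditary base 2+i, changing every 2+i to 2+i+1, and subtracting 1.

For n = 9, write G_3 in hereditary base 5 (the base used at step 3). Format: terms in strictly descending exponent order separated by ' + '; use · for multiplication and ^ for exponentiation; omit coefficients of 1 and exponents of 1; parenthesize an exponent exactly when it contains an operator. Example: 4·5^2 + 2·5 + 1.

base 2: 9 = 2^(2 + 1) + 1; at 3: 3^(3 + 1) + 1 = 82; next = 81
base 3: 81 = 3^(3 + 1); at 4: 4^(4 + 1) = 1024; next = 1023
base 4: 1023 = 3·4^4 + 3·4^3 + 3·4^2 + 3·4 + 3; at 5: 3·5^5 + 3·5^3 + 3·5^2 + 3·5 + 3 = 9843; next = 9842
base 5: 9842 = 3·5^5 + 3·5^3 + 3·5^2 + 3·5 + 2; at 6: 3·6^6 + 3·6^3 + 3·6^2 + 3·6 + 2 = 140744; next = 140743

3·5^5 + 3·5^3 + 3·5^2 + 3·5 + 2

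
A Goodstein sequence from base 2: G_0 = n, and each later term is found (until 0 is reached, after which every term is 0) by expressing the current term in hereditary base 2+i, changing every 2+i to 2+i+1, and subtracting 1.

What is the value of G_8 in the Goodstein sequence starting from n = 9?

30000003325

step 0: 9 = 2^(2 + 1) + 1; sub 3 for 2: 3^(3 + 1) + 1; = 82; G_1 = 82−1 = 81
step 1: 81 = 3^(3 + 1); sub 4 for 3: 4^(4 + 1); = 1024; G_2 = 1024−1 = 1023
step 2: 1023 = 3·4^4 + 3·4^3 + 3·4^2 + 3·4 + 3; sub 5 for 4: 3·5^5 + 3·5^3 + 3·5^2 + 3·5 + 3; = 9843; G_3 = 9843−1 = 9842
step 3: 9842 = 3·5^5 + 3·5^3 + 3·5^2 + 3·5 + 2; sub 6 for 5: 3·6^6 + 3·6^3 + 3·6^2 + 3·6 + 2; = 140744; G_4 = 140744−1 = 140743
step 4: 140743 = 3·6^6 + 3·6^3 + 3·6^2 + 3·6 + 1; sub 7 for 6: 3·7^7 + 3·7^3 + 3·7^2 + 3·7 + 1; = 2471827; G_5 = 2471827−1 = 2471826
step 5: 2471826 = 3·7^7 + 3·7^3 + 3·7^2 + 3·7; sub 8 for 7: 3·8^8 + 3·8^3 + 3·8^2 + 3·8; = 50333400; G_6 = 50333400−1 = 50333399
step 6: 50333399 = 3·8^8 + 3·8^3 + 3·8^2 + 2·8 + 7; sub 9 for 8: 3·9^9 + 3·9^3 + 3·9^2 + 2·9 + 7; = 1162263922; G_7 = 1162263922−1 = 1162263921
step 7: 1162263921 = 3·9^9 + 3·9^3 + 3·9^2 + 2·9 + 6; sub 10 for 9: 3·10^10 + 3·10^3 + 3·10^2 + 2·10 + 6; = 30000003326; G_8 = 30000003326−1 = 30000003325
step 8: 30000003325 = 3·10^10 + 3·10^3 + 3·10^2 + 2·10 + 5; sub 11 for 10: 3·11^11 + 3·11^3 + 3·11^2 + 2·11 + 5; = 855935016216; G_9 = 855935016216−1 = 855935016215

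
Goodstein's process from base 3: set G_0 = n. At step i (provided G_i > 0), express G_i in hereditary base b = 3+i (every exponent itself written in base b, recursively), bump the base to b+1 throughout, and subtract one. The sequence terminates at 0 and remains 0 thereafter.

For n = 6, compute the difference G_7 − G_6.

-1

G_0=6  [base 3] 2·3  →[3↦4]→  2·4 = 8  −1 ⇒ G_1=7
G_1=7  [base 4] 4 + 3  →[4↦5]→  5 + 3 = 8  −1 ⇒ G_2=7
G_2=7  [base 5] 5 + 2  →[5↦6]→  6 + 2 = 8  −1 ⇒ G_3=7
G_3=7  [base 6] 6 + 1  →[6↦7]→  7 + 1 = 8  −1 ⇒ G_4=7
G_4=7  [base 7] 7  →[7↦8]→  8 = 8  −1 ⇒ G_5=7
G_5=7  [base 8] 7  →[8↦9]→  7 = 7  −1 ⇒ G_6=6
G_6=6  [base 9] 6  →[9↦10]→  6 = 6  −1 ⇒ G_7=5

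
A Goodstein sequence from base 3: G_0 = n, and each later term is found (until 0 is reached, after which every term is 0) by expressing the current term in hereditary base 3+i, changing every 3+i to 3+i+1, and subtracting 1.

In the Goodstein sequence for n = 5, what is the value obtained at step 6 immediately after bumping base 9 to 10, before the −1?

[0] 5 ≡ 3 + 2 (base 3). Lift 4: 6. −1: 5.
[1] 5 ≡ 4 + 1 (base 4). Lift 5: 6. −1: 5.
[2] 5 ≡ 5 (base 5). Lift 6: 6. −1: 5.
[3] 5 ≡ 5 (base 6). Lift 7: 5. −1: 4.
[4] 4 ≡ 4 (base 7). Lift 8: 4. −1: 3.
[5] 3 ≡ 3 (base 8). Lift 9: 3. −1: 2.
[6] 2 ≡ 2 (base 9). Lift 10: 2. −1: 1.

2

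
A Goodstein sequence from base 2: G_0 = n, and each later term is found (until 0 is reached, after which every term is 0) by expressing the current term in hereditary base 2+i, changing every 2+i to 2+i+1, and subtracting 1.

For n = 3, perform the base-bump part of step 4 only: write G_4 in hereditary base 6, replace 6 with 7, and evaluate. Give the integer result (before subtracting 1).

[0] 3 ≡ 2 + 1 (base 2). Lift 3: 4. −1: 3.
[1] 3 ≡ 3 (base 3). Lift 4: 4. −1: 3.
[2] 3 ≡ 3 (base 4). Lift 5: 3. −1: 2.
[3] 2 ≡ 2 (base 5). Lift 6: 2. −1: 1.
[4] 1 ≡ 1 (base 6). Lift 7: 1. −1: 0.

1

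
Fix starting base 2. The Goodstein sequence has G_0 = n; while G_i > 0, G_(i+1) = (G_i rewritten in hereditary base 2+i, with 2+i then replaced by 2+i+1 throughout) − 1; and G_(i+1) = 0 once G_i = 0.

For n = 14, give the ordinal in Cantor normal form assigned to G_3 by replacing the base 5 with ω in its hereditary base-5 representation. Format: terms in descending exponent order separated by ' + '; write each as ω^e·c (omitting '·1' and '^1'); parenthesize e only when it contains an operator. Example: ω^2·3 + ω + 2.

ω^(ω + 1) + ω^ω

i=0: 14 = 2^(2 + 1) + 2^2 + 2 (b=2); 2→3: 3^(3 + 1) + 3^3 + 3 = 111; 111−1 = 110
i=1: 110 = 3^(3 + 1) + 3^3 + 2 (b=3); 3→4: 4^(4 + 1) + 4^4 + 2 = 1282; 1282−1 = 1281
i=2: 1281 = 4^(4 + 1) + 4^4 + 1 (b=4); 4→5: 5^(5 + 1) + 5^5 + 1 = 18751; 18751−1 = 18750
i=3: 18750 = 5^(5 + 1) + 5^5 (b=5); 5→6: 6^(6 + 1) + 6^6 = 326592; 326592−1 = 326591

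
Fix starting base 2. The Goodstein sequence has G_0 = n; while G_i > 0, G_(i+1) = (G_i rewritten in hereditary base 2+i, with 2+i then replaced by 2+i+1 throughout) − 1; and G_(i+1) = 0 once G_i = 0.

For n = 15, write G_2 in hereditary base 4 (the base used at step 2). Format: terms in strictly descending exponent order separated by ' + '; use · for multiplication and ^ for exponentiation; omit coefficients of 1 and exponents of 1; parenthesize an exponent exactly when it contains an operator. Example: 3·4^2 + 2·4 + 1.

4^(4 + 1) + 4^4 + 3

(0) 15|_2 = 2^(2 + 1) + 2^2 + 2 + 1 ↦ 3^(3 + 1) + 3^3 + 3 + 1|_3 = 112 ⇒ 111
(1) 111|_3 = 3^(3 + 1) + 3^3 + 3 ↦ 4^(4 + 1) + 4^4 + 4|_4 = 1284 ⇒ 1283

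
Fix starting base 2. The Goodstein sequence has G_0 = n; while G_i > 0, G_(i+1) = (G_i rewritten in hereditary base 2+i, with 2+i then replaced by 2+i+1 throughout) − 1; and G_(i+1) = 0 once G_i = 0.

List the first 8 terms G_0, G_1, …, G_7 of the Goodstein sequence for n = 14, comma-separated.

base 2: 14 = 2^(2 + 1) + 2^2 + 2; at 3: 3^(3 + 1) + 3^3 + 3 = 111; next = 110
base 3: 110 = 3^(3 + 1) + 3^3 + 2; at 4: 4^(4 + 1) + 4^4 + 2 = 1282; next = 1281
base 4: 1281 = 4^(4 + 1) + 4^4 + 1; at 5: 5^(5 + 1) + 5^5 + 1 = 18751; next = 18750
base 5: 18750 = 5^(5 + 1) + 5^5; at 6: 6^(6 + 1) + 6^6 = 326592; next = 326591
base 6: 326591 = 6^(6 + 1) + 5·6^5 + 5·6^4 + 5·6^3 + 5·6^2 + 5·6 + 5; at 7: 7^(7 + 1) + 5·7^5 + 5·7^4 + 5·7^3 + 5·7^2 + 5·7 + 5 = 5862841; next = 5862840
base 7: 5862840 = 7^(7 + 1) + 5·7^5 + 5·7^4 + 5·7^3 + 5·7^2 + 5·7 + 4; at 8: 8^(8 + 1) + 5·8^5 + 5·8^4 + 5·8^3 + 5·8^2 + 5·8 + 4 = 134404972; next = 134404971
base 8: 134404971 = 8^(8 + 1) + 5·8^5 + 5·8^4 + 5·8^3 + 5·8^2 + 5·8 + 3; at 9: 9^(9 + 1) + 5·9^5 + 5·9^4 + 5·9^3 + 5·9^2 + 5·9 + 3 = 3487116549; next = 3487116548

14, 110, 1281, 18750, 326591, 5862840, 134404971, 3487116548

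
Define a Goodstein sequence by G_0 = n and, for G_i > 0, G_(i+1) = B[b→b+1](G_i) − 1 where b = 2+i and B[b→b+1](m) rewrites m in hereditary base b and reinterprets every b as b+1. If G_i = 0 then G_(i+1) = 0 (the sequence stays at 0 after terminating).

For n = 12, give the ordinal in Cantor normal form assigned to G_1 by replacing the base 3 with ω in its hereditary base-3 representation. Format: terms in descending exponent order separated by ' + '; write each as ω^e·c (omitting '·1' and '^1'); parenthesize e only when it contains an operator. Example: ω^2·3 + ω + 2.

ω^(ω + 1) + ω^2·2 + ω·2 + 2

G_0 = 12. HB_2(12) = 2^(2 + 1) + 2^2. Bump = 108. G_1 = 107.
G_1 = 107. HB_3(107) = 3^(3 + 1) + 2·3^2 + 2·3 + 2. Bump = 1066. G_2 = 1065.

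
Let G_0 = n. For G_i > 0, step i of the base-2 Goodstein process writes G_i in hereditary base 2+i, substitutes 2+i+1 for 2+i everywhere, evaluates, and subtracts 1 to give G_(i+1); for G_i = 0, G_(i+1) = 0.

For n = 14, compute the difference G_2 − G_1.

G_0 = 14. HB_2(14) = 2^(2 + 1) + 2^2 + 2. Bump = 111. G_1 = 110.
G_1 = 110. HB_3(110) = 3^(3 + 1) + 3^3 + 2. Bump = 1282. G_2 = 1281.

1171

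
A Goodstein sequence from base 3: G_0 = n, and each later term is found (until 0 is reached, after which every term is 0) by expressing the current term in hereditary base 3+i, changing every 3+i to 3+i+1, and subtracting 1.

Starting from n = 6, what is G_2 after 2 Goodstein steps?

7

6 —HB3→ 2·3 —bump→ 2·4 = 8 —(−1)→ 7
7 —HB4→ 4 + 3 —bump→ 5 + 3 = 8 —(−1)→ 7
7 —HB5→ 5 + 2 —bump→ 6 + 2 = 8 —(−1)→ 7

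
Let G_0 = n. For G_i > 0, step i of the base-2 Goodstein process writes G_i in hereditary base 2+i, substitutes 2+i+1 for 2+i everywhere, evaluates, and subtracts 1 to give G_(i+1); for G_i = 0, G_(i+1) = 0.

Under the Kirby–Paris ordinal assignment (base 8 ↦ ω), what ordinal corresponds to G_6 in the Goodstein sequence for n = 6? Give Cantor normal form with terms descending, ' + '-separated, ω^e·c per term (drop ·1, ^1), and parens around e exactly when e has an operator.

ω^5·5 + ω^4·5 + ω^3·5 + ω^2·5 + ω·5 + 3

base 2: 6 = 2^2 + 2; at 3: 3^3 + 3 = 30; next = 29
base 3: 29 = 3^3 + 2; at 4: 4^4 + 2 = 258; next = 257
base 4: 257 = 4^4 + 1; at 5: 5^5 + 1 = 3126; next = 3125
base 5: 3125 = 5^5; at 6: 6^6 = 46656; next = 46655
base 6: 46655 = 5·6^5 + 5·6^4 + 5·6^3 + 5·6^2 + 5·6 + 5; at 7: 5·7^5 + 5·7^4 + 5·7^3 + 5·7^2 + 5·7 + 5 = 98040; next = 98039
base 7: 98039 = 5·7^5 + 5·7^4 + 5·7^3 + 5·7^2 + 5·7 + 4; at 8: 5·8^5 + 5·8^4 + 5·8^3 + 5·8^2 + 5·8 + 4 = 187244; next = 187243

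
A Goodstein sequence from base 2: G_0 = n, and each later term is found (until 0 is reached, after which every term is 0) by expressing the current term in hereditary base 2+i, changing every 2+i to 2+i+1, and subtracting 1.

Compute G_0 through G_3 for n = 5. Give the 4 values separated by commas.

5, 27, 255, 467

G_0=5  [base 2] 2^2 + 1  →[2↦3]→  3^3 + 1 = 28  −1 ⇒ G_1=27
G_1=27  [base 3] 3^3  →[3↦4]→  4^4 = 256  −1 ⇒ G_2=255
G_2=255  [base 4] 3·4^3 + 3·4^2 + 3·4 + 3  →[4↦5]→  3·5^3 + 3·5^2 + 3·5 + 3 = 468  −1 ⇒ G_3=467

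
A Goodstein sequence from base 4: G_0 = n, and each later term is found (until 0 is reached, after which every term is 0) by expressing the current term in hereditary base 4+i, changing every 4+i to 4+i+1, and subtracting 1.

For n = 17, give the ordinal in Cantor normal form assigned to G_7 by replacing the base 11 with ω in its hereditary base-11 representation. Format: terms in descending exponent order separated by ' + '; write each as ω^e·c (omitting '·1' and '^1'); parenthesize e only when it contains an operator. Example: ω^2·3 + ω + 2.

17 —HB4→ 4^2 + 1 —bump→ 5^2 + 1 = 26 —(−1)→ 25
25 —HB5→ 5^2 —bump→ 6^2 = 36 —(−1)→ 35
35 —HB6→ 5·6 + 5 —bump→ 5·7 + 5 = 40 —(−1)→ 39
39 —HB7→ 5·7 + 4 —bump→ 5·8 + 4 = 44 —(−1)→ 43
43 —HB8→ 5·8 + 3 —bump→ 5·9 + 3 = 48 —(−1)→ 47
47 —HB9→ 5·9 + 2 —bump→ 5·10 + 2 = 52 —(−1)→ 51
51 —HB10→ 5·10 + 1 —bump→ 5·11 + 1 = 56 —(−1)→ 55
55 —HB11→ 5·11 —bump→ 5·12 = 60 —(−1)→ 59

ω·5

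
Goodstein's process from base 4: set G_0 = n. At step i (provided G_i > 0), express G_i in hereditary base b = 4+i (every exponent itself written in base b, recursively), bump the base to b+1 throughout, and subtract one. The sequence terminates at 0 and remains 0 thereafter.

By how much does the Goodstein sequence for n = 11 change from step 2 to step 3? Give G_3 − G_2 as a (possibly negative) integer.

1

G_0 = 11. HB_4(11) = 2·4 + 3. Bump = 13. G_1 = 12.
G_1 = 12. HB_5(12) = 2·5 + 2. Bump = 14. G_2 = 13.
G_2 = 13. HB_6(13) = 2·6 + 1. Bump = 15. G_3 = 14.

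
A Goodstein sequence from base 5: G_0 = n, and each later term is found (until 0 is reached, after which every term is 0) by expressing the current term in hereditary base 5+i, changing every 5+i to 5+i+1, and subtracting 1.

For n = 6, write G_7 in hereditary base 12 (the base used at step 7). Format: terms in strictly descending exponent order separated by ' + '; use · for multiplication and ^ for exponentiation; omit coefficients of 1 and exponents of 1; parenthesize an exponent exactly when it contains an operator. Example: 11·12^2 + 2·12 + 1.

(0) 6|_5 = 5 + 1 ↦ 6 + 1|_6 = 7 ⇒ 6
(1) 6|_6 = 6 ↦ 7|_7 = 7 ⇒ 6
(2) 6|_7 = 6 ↦ 6|_8 = 6 ⇒ 5
(3) 5|_8 = 5 ↦ 5|_9 = 5 ⇒ 4
(4) 4|_9 = 4 ↦ 4|_10 = 4 ⇒ 3
(5) 3|_10 = 3 ↦ 3|_11 = 3 ⇒ 2
(6) 2|_11 = 2 ↦ 2|_12 = 2 ⇒ 1
(7) 1|_12 = 1 ↦ 1|_13 = 1 ⇒ 0

1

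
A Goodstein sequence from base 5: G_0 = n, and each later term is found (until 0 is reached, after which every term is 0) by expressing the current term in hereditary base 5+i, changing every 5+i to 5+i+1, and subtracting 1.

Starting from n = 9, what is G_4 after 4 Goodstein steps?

9

step 0: 9 = 5 + 4; sub 6 for 5: 6 + 4; = 10; G_1 = 10−1 = 9
step 1: 9 = 6 + 3; sub 7 for 6: 7 + 3; = 10; G_2 = 10−1 = 9
step 2: 9 = 7 + 2; sub 8 for 7: 8 + 2; = 10; G_3 = 10−1 = 9
step 3: 9 = 8 + 1; sub 9 for 8: 9 + 1; = 10; G_4 = 10−1 = 9
step 4: 9 = 9; sub 10 for 9: 10; = 10; G_5 = 10−1 = 9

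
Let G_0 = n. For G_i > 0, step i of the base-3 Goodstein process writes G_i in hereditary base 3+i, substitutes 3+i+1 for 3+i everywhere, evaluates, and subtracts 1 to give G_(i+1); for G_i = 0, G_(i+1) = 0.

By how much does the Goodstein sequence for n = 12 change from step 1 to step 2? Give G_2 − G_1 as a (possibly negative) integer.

step 0: 12 = 3^2 + 3; sub 4 for 3: 4^2 + 4; = 20; G_1 = 20−1 = 19
step 1: 19 = 4^2 + 3; sub 5 for 4: 5^2 + 3; = 28; G_2 = 28−1 = 27

8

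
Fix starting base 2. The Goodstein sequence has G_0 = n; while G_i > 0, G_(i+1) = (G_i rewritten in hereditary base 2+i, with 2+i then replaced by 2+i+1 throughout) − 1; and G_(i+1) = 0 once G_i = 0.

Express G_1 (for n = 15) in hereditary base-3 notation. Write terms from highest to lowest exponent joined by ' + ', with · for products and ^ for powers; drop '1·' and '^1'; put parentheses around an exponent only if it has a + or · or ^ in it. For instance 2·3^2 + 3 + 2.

i=0: 15 = 2^(2 + 1) + 2^2 + 2 + 1 (b=2); 2→3: 3^(3 + 1) + 3^3 + 3 + 1 = 112; 112−1 = 111
i=1: 111 = 3^(3 + 1) + 3^3 + 3 (b=3); 3→4: 4^(4 + 1) + 4^4 + 4 = 1284; 1284−1 = 1283

3^(3 + 1) + 3^3 + 3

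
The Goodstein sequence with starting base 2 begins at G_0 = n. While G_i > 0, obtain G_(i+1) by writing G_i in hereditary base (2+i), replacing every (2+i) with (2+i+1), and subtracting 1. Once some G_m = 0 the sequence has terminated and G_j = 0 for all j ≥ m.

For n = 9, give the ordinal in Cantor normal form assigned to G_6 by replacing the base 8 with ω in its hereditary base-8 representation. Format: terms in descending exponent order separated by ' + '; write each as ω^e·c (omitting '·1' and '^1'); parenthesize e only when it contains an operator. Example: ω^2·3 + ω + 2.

G_0=9  [base 2] 2^(2 + 1) + 1  →[2↦3]→  3^(3 + 1) + 1 = 82  −1 ⇒ G_1=81
G_1=81  [base 3] 3^(3 + 1)  →[3↦4]→  4^(4 + 1) = 1024  −1 ⇒ G_2=1023
G_2=1023  [base 4] 3·4^4 + 3·4^3 + 3·4^2 + 3·4 + 3  →[4↦5]→  3·5^5 + 3·5^3 + 3·5^2 + 3·5 + 3 = 9843  −1 ⇒ G_3=9842
G_3=9842  [base 5] 3·5^5 + 3·5^3 + 3·5^2 + 3·5 + 2  →[5↦6]→  3·6^6 + 3·6^3 + 3·6^2 + 3·6 + 2 = 140744  −1 ⇒ G_4=140743
G_4=140743  [base 6] 3·6^6 + 3·6^3 + 3·6^2 + 3·6 + 1  →[6↦7]→  3·7^7 + 3·7^3 + 3·7^2 + 3·7 + 1 = 2471827  −1 ⇒ G_5=2471826
G_5=2471826  [base 7] 3·7^7 + 3·7^3 + 3·7^2 + 3·7  →[7↦8]→  3·8^8 + 3·8^3 + 3·8^2 + 3·8 = 50333400  −1 ⇒ G_6=50333399
G_6=50333399  [base 8] 3·8^8 + 3·8^3 + 3·8^2 + 2·8 + 7  →[8↦9]→  3·9^9 + 3·9^3 + 3·9^2 + 2·9 + 7 = 1162263922  −1 ⇒ G_7=1162263921

ω^ω·3 + ω^3·3 + ω^2·3 + ω·2 + 7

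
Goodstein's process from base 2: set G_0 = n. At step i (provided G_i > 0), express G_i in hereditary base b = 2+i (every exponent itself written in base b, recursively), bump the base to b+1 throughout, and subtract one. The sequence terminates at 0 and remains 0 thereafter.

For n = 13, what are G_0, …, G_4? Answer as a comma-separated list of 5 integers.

13, 108, 1279, 16092, 280711

i=0: 13 = 2^(2 + 1) + 2^2 + 1 (b=2); 2→3: 3^(3 + 1) + 3^3 + 1 = 109; 109−1 = 108
i=1: 108 = 3^(3 + 1) + 3^3 (b=3); 3→4: 4^(4 + 1) + 4^4 = 1280; 1280−1 = 1279
i=2: 1279 = 4^(4 + 1) + 3·4^3 + 3·4^2 + 3·4 + 3 (b=4); 4→5: 5^(5 + 1) + 3·5^3 + 3·5^2 + 3·5 + 3 = 16093; 16093−1 = 16092
i=3: 16092 = 5^(5 + 1) + 3·5^3 + 3·5^2 + 3·5 + 2 (b=5); 5→6: 6^(6 + 1) + 3·6^3 + 3·6^2 + 3·6 + 2 = 280712; 280712−1 = 280711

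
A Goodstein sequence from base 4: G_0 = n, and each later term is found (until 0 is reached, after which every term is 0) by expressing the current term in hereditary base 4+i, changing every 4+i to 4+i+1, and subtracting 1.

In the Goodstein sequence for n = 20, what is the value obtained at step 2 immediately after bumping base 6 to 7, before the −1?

52

base 4: 20 = 4^2 + 4; at 5: 5^2 + 5 = 30; next = 29
base 5: 29 = 5^2 + 4; at 6: 6^2 + 4 = 40; next = 39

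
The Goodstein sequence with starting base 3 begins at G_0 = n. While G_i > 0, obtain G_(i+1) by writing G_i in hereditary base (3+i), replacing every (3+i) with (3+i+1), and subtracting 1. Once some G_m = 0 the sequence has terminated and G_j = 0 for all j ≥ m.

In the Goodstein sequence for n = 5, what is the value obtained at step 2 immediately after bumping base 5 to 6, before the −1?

[0] 5 ≡ 3 + 2 (base 3). Lift 4: 6. −1: 5.
[1] 5 ≡ 4 + 1 (base 4). Lift 5: 6. −1: 5.
[2] 5 ≡ 5 (base 5). Lift 6: 6. −1: 5.

6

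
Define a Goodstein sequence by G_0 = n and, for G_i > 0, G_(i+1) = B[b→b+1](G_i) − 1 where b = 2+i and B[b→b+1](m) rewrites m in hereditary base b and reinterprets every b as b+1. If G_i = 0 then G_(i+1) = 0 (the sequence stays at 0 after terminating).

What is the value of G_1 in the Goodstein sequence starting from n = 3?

3

[0] 3 ≡ 2 + 1 (base 2). Lift 3: 4. −1: 3.
[1] 3 ≡ 3 (base 3). Lift 4: 4. −1: 3.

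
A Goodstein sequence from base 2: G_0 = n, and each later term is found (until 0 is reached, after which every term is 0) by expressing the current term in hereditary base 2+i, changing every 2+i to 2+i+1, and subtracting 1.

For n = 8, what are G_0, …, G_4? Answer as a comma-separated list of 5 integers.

i=0: 8 = 2^(2 + 1) (b=2); 2→3: 3^(3 + 1) = 81; 81−1 = 80
i=1: 80 = 2·3^3 + 2·3^2 + 2·3 + 2 (b=3); 3→4: 2·4^4 + 2·4^2 + 2·4 + 2 = 554; 554−1 = 553
i=2: 553 = 2·4^4 + 2·4^2 + 2·4 + 1 (b=4); 4→5: 2·5^5 + 2·5^2 + 2·5 + 1 = 6311; 6311−1 = 6310
i=3: 6310 = 2·5^5 + 2·5^2 + 2·5 (b=5); 5→6: 2·6^6 + 2·6^2 + 2·6 = 93396; 93396−1 = 93395

8, 80, 553, 6310, 93395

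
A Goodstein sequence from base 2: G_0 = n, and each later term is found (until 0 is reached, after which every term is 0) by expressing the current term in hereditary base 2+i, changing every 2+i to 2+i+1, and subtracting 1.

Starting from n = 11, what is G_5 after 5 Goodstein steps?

G_0 = 11. HB_2(11) = 2^(2 + 1) + 2 + 1. Bump = 85. G_1 = 84.
G_1 = 84. HB_3(84) = 3^(3 + 1) + 3. Bump = 1028. G_2 = 1027.
G_2 = 1027. HB_4(1027) = 4^(4 + 1) + 3. Bump = 15628. G_3 = 15627.
G_3 = 15627. HB_5(15627) = 5^(5 + 1) + 2. Bump = 279938. G_4 = 279937.
G_4 = 279937. HB_6(279937) = 6^(6 + 1) + 1. Bump = 5764802. G_5 = 5764801.
G_5 = 5764801. HB_7(5764801) = 7^(7 + 1). Bump = 134217728. G_6 = 134217727.

5764801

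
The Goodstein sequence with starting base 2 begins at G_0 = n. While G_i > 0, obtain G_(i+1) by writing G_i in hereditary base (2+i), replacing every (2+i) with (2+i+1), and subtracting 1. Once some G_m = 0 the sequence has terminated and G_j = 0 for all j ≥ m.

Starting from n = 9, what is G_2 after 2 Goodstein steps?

[0] 9 ≡ 2^(2 + 1) + 1 (base 2). Lift 3: 82. −1: 81.
[1] 81 ≡ 3^(3 + 1) (base 3). Lift 4: 1024. −1: 1023.

1023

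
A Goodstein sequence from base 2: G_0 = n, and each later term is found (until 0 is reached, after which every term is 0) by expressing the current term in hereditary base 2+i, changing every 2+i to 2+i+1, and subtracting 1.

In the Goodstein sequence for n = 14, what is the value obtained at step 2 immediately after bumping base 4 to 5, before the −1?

14 —HB2→ 2^(2 + 1) + 2^2 + 2 —bump→ 3^(3 + 1) + 3^3 + 3 = 111 —(−1)→ 110
110 —HB3→ 3^(3 + 1) + 3^3 + 2 —bump→ 4^(4 + 1) + 4^4 + 2 = 1282 —(−1)→ 1281
1281 —HB4→ 4^(4 + 1) + 4^4 + 1 —bump→ 5^(5 + 1) + 5^5 + 1 = 18751 —(−1)→ 18750

18751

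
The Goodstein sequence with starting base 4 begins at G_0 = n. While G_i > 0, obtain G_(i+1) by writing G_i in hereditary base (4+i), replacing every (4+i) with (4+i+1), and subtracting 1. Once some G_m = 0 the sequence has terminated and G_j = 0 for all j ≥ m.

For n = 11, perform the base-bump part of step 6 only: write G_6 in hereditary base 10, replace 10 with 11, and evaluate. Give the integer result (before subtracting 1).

base 4: 11 = 2·4 + 3; at 5: 2·5 + 3 = 13; next = 12
base 5: 12 = 2·5 + 2; at 6: 2·6 + 2 = 14; next = 13
base 6: 13 = 2·6 + 1; at 7: 2·7 + 1 = 15; next = 14
base 7: 14 = 2·7; at 8: 2·8 = 16; next = 15
base 8: 15 = 8 + 7; at 9: 9 + 7 = 16; next = 15
base 9: 15 = 9 + 6; at 10: 10 + 6 = 16; next = 15
base 10: 15 = 10 + 5; at 11: 11 + 5 = 16; next = 15

16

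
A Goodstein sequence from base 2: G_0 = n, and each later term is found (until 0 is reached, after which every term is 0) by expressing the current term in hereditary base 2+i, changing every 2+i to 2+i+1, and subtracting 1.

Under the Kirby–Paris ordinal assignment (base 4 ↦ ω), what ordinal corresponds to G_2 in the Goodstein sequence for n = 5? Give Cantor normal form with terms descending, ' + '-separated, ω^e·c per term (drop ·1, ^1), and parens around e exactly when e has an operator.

ω^3·3 + ω^2·3 + ω·3 + 3

(0) 5|_2 = 2^2 + 1 ↦ 3^3 + 1|_3 = 28 ⇒ 27
(1) 27|_3 = 3^3 ↦ 4^4|_4 = 256 ⇒ 255
(2) 255|_4 = 3·4^3 + 3·4^2 + 3·4 + 3 ↦ 3·5^3 + 3·5^2 + 3·5 + 3|_5 = 468 ⇒ 467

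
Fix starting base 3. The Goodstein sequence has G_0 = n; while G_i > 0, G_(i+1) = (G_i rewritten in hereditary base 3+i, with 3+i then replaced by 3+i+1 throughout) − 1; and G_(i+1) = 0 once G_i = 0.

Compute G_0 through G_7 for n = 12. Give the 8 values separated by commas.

G_0=12  [base 3] 3^2 + 3  →[3↦4]→  4^2 + 4 = 20  −1 ⇒ G_1=19
G_1=19  [base 4] 4^2 + 3  →[4↦5]→  5^2 + 3 = 28  −1 ⇒ G_2=27
G_2=27  [base 5] 5^2 + 2  →[5↦6]→  6^2 + 2 = 38  −1 ⇒ G_3=37
G_3=37  [base 6] 6^2 + 1  →[6↦7]→  7^2 + 1 = 50  −1 ⇒ G_4=49
G_4=49  [base 7] 7^2  →[7↦8]→  8^2 = 64  −1 ⇒ G_5=63
G_5=63  [base 8] 7·8 + 7  →[8↦9]→  7·9 + 7 = 70  −1 ⇒ G_6=69
G_6=69  [base 9] 7·9 + 6  →[9↦10]→  7·10 + 6 = 76  −1 ⇒ G_7=75

12, 19, 27, 37, 49, 63, 69, 75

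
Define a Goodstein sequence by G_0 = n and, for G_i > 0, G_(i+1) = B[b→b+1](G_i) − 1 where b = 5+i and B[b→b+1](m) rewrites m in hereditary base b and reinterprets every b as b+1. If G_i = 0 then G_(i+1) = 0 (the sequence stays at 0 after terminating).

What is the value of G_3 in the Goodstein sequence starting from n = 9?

9

i=0: 9 = 5 + 4 (b=5); 5→6: 6 + 4 = 10; 10−1 = 9
i=1: 9 = 6 + 3 (b=6); 6→7: 7 + 3 = 10; 10−1 = 9
i=2: 9 = 7 + 2 (b=7); 7→8: 8 + 2 = 10; 10−1 = 9
i=3: 9 = 8 + 1 (b=8); 8→9: 9 + 1 = 10; 10−1 = 9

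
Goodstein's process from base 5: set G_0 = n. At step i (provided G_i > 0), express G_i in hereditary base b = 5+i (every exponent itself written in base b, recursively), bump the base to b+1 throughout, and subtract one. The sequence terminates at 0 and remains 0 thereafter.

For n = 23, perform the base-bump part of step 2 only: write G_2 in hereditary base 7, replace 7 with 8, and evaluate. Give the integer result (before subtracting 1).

(0) 23|_5 = 4·5 + 3 ↦ 4·6 + 3|_6 = 27 ⇒ 26
(1) 26|_6 = 4·6 + 2 ↦ 4·7 + 2|_7 = 30 ⇒ 29
(2) 29|_7 = 4·7 + 1 ↦ 4·8 + 1|_8 = 33 ⇒ 32

33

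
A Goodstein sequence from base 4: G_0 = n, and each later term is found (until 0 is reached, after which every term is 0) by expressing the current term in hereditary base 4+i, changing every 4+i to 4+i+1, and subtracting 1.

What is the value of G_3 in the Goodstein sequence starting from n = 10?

13

10 —HB4→ 2·4 + 2 —bump→ 2·5 + 2 = 12 —(−1)→ 11
11 —HB5→ 2·5 + 1 —bump→ 2·6 + 1 = 13 —(−1)→ 12
12 —HB6→ 2·6 —bump→ 2·7 = 14 —(−1)→ 13
13 —HB7→ 7 + 6 —bump→ 8 + 6 = 14 —(−1)→ 13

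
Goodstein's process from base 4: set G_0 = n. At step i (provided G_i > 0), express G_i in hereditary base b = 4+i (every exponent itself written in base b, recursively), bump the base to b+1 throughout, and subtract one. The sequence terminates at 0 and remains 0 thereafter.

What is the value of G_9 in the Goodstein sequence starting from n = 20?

123

(0) 20|_4 = 4^2 + 4 ↦ 5^2 + 5|_5 = 30 ⇒ 29
(1) 29|_5 = 5^2 + 4 ↦ 6^2 + 4|_6 = 40 ⇒ 39
(2) 39|_6 = 6^2 + 3 ↦ 7^2 + 3|_7 = 52 ⇒ 51
(3) 51|_7 = 7^2 + 2 ↦ 8^2 + 2|_8 = 66 ⇒ 65
(4) 65|_8 = 8^2 + 1 ↦ 9^2 + 1|_9 = 82 ⇒ 81
(5) 81|_9 = 9^2 ↦ 10^2|_10 = 100 ⇒ 99
(6) 99|_10 = 9·10 + 9 ↦ 9·11 + 9|_11 = 108 ⇒ 107
(7) 107|_11 = 9·11 + 8 ↦ 9·12 + 8|_12 = 116 ⇒ 115
(8) 115|_12 = 9·12 + 7 ↦ 9·13 + 7|_13 = 124 ⇒ 123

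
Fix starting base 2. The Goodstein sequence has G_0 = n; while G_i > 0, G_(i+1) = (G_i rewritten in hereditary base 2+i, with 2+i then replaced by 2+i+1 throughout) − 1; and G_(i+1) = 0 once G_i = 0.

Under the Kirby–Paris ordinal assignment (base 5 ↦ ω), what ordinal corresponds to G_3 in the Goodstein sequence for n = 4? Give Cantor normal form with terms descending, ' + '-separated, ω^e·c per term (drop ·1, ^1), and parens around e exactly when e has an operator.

ω^2·2 + ω·2

[0] 4 ≡ 2^2 (base 2). Lift 3: 27. −1: 26.
[1] 26 ≡ 2·3^2 + 2·3 + 2 (base 3). Lift 4: 42. −1: 41.
[2] 41 ≡ 2·4^2 + 2·4 + 1 (base 4). Lift 5: 61. −1: 60.
[3] 60 ≡ 2·5^2 + 2·5 (base 5). Lift 6: 84. −1: 83.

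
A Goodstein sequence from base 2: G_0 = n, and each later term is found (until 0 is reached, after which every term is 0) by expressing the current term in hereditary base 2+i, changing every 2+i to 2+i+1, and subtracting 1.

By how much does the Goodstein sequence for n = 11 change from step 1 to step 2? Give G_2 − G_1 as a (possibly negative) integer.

943

11 —HB2→ 2^(2 + 1) + 2 + 1 —bump→ 3^(3 + 1) + 3 + 1 = 85 —(−1)→ 84
84 —HB3→ 3^(3 + 1) + 3 —bump→ 4^(4 + 1) + 4 = 1028 —(−1)→ 1027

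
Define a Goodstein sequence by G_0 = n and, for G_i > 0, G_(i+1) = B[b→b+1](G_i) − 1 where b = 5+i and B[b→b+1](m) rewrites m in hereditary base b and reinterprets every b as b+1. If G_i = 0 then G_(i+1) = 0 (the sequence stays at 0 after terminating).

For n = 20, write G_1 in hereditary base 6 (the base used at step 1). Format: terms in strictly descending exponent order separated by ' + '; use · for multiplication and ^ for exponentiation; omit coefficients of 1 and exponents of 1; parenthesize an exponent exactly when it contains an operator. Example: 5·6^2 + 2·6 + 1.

20 —HB5→ 4·5 —bump→ 4·6 = 24 —(−1)→ 23
23 —HB6→ 3·6 + 5 —bump→ 3·7 + 5 = 26 —(−1)→ 25

3·6 + 5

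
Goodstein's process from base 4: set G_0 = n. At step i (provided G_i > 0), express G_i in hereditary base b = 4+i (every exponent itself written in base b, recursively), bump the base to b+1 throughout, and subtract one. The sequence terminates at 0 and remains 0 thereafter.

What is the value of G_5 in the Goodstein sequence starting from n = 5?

2

G_0=5  [base 4] 4 + 1  →[4↦5]→  5 + 1 = 6  −1 ⇒ G_1=5
G_1=5  [base 5] 5  →[5↦6]→  6 = 6  −1 ⇒ G_2=5
G_2=5  [base 6] 5  →[6↦7]→  5 = 5  −1 ⇒ G_3=4
G_3=4  [base 7] 4  →[7↦8]→  4 = 4  −1 ⇒ G_4=3
G_4=3  [base 8] 3  →[8↦9]→  3 = 3  −1 ⇒ G_5=2
G_5=2  [base 9] 2  →[9↦10]→  2 = 2  −1 ⇒ G_6=1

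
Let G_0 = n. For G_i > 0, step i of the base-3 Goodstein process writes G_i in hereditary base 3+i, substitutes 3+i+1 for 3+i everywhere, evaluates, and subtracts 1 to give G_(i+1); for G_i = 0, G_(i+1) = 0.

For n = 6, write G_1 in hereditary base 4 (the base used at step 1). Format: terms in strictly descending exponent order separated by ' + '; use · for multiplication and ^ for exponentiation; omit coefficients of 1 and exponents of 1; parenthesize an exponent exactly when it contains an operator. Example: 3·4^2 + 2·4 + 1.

4 + 3

i=0: 6 = 2·3 (b=3); 3→4: 2·4 = 8; 8−1 = 7
i=1: 7 = 4 + 3 (b=4); 4→5: 5 + 3 = 8; 8−1 = 7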